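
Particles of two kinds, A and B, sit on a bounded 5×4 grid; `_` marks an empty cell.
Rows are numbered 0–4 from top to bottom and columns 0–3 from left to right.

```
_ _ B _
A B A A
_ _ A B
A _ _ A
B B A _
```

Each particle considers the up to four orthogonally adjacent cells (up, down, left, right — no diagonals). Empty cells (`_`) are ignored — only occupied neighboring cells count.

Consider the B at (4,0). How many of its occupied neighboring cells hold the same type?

1

Occupied neighbors of (4,0): (3,0)=A, (4,1)=B.
Same type (B): 1 of 2.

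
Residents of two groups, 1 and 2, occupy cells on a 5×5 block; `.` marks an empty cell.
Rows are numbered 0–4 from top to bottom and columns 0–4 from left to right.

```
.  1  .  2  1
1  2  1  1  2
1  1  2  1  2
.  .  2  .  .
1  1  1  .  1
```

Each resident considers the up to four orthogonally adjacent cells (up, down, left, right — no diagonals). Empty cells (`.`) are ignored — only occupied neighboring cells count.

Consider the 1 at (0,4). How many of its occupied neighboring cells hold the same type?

0

Occupied neighbors of (0,4): (1,4)=2, (0,3)=2.
Same type (1): 0 of 2.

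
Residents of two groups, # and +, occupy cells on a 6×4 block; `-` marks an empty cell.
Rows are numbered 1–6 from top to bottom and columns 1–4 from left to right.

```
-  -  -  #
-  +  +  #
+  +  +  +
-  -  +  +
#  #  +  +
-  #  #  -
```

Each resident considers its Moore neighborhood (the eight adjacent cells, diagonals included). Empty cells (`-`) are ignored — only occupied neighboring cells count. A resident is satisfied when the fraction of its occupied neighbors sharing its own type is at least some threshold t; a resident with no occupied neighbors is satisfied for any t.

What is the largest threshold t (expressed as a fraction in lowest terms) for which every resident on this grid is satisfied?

Row 1: (1,4)# 1/2
Row 2: (2,2)+ 4/4 · (2,3)+ 4/6 · (2,4)# 1/4
Row 3: (3,1)+ 2/2 · (3,2)+ 5/5 · (3,3)+ 6/7 · (3,4)+ 4/5
Row 4: (4,3)+ 6/7 · (4,4)+ 5/5
Row 5: (5,1)# 2/2 · (5,2)# 3/5 · (5,3)+ 3/6 · (5,4)+ 3/4
Row 6: (6,2)# 3/4 · (6,3)# 2/4
The smallest same-type fraction is 1/4 at (2,4), which reduces to 1/4. Any threshold above that leaves this resident unsatisfied.

1/4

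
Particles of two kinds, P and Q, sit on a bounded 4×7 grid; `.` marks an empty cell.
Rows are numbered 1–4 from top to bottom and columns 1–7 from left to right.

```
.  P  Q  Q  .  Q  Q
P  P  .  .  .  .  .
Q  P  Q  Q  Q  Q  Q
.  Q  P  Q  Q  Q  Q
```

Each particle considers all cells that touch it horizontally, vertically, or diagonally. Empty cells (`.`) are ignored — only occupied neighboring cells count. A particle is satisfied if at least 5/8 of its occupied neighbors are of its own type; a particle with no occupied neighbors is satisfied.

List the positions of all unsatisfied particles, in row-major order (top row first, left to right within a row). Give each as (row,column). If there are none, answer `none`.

(1,2)P 2/3 satisfied
(1,3)Q 1/3 not
(1,4)Q 1/1 satisfied
(1,6)Q 1/1 satisfied
(1,7)Q 1/1 satisfied
(2,1)P 3/4 satisfied
(2,2)P 3/6 not
(3,1)Q 1/4 not
(3,2)P 3/6 not
(3,3)Q 3/6 not
(3,4)Q 4/5 satisfied
(3,5)Q 5/5 satisfied
(3,6)Q 5/5 satisfied
(3,7)Q 3/3 satisfied
(4,2)Q 2/4 not
(4,3)P 1/5 not
(4,4)Q 4/5 satisfied
(4,5)Q 5/5 satisfied
(4,6)Q 5/5 satisfied
(4,7)Q 3/3 satisfied

(1,3), (2,2), (3,1), (3,2), (3,3), (4,2), (4,3)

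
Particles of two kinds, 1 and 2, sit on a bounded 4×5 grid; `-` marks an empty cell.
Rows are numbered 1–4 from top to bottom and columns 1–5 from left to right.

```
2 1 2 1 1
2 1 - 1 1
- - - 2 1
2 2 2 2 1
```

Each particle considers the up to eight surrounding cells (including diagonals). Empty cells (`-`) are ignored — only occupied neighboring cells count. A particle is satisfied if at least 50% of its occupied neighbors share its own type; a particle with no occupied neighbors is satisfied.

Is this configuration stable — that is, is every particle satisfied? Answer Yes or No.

No

Row 1: (1,1)2 1/3 not · (1,2)1 1/4 not · (1,3)2 0/4 not · (1,4)1 3/4 satisfied · (1,5)1 3/3 satisfied
Row 2: (2,1)2 1/3 not · (2,2)1 1/4 not · (2,4)1 4/6 satisfied · (2,5)1 4/5 satisfied
Row 3: (3,4)2 2/6 not · (3,5)1 3/5 satisfied
Row 4: (4,1)2 1/1 satisfied · (4,2)2 2/2 satisfied · (4,3)2 3/3 satisfied · (4,4)2 2/4 satisfied · (4,5)1 1/3 not
For instance (1,1) has only 1/3 same-type neighbors, below 1/2.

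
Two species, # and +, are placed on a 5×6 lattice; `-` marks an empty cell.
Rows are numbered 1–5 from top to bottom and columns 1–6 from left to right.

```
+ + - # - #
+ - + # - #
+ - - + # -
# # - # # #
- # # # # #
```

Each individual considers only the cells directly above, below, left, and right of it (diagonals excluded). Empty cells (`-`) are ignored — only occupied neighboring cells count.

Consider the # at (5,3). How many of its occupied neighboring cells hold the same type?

Occupied neighbors of (5,3): (5,2)=#, (5,4)=#.
Same type (#): 2 of 2.

2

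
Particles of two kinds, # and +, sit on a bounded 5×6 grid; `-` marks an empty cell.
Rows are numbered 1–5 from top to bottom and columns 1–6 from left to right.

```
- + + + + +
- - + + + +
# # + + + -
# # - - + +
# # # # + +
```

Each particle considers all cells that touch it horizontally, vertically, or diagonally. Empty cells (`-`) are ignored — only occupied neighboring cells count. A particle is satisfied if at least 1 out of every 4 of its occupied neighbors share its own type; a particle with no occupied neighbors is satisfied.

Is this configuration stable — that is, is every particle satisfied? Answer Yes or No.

Yes

(1,2)+ 2/2 satisfied
(1,3)+ 4/4 satisfied
(1,4)+ 5/5 satisfied
(1,5)+ 5/5 satisfied
(1,6)+ 3/3 satisfied
(2,3)+ 6/7 satisfied
(2,4)+ 8/8 satisfied
(2,5)+ 7/7 satisfied
(2,6)+ 4/4 satisfied
(3,1)# 3/3 satisfied
(3,2)# 3/5 satisfied
(3,3)+ 3/5 satisfied
(3,4)+ 6/6 satisfied
(3,5)+ 6/6 satisfied
(4,1)# 5/5 satisfied
(4,2)# 6/7 satisfied
(4,5)+ 5/6 satisfied
(4,6)+ 4/4 satisfied
(5,1)# 3/3 satisfied
(5,2)# 4/4 satisfied
(5,3)# 3/3 satisfied
(5,4)# 1/3 satisfied
(5,5)+ 3/4 satisfied
(5,6)+ 3/3 satisfied
All meet the threshold, so the configuration is stable.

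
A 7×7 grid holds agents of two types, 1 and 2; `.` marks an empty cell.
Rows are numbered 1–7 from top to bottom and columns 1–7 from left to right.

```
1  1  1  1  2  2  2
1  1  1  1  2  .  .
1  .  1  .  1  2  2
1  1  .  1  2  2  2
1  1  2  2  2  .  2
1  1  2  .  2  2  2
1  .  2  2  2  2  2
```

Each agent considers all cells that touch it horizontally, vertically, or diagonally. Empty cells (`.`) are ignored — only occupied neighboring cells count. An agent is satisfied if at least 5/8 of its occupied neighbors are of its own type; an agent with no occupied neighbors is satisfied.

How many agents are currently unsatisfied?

7

Row 1: (1,1)1 3/3 ok · (1,2)1 5/5 ok · (1,3)1 5/5 ok · (1,4)1 3/5 unhappy · (1,5)2 2/4 unhappy · (1,6)2 3/3 ok · (1,7)2 1/1 ok
Row 2: (2,1)1 4/4 ok · (2,2)1 7/7 ok · (2,3)1 6/6 ok · (2,4)1 5/7 ok · (2,5)2 3/6 unhappy
Row 3: (3,1)1 4/4 ok · (3,3)1 5/5 ok · (3,5)1 2/6 unhappy · (3,6)2 5/6 ok · (3,7)2 3/3 ok
Row 4: (4,1)1 4/4 ok · (4,2)1 5/6 ok · (4,4)1 2/6 unhappy · (4,5)2 4/6 ok · (4,6)2 6/7 ok · (4,7)2 4/4 ok
Row 5: (5,1)1 5/5 ok · (5,2)1 5/7 ok · (5,3)2 2/6 unhappy · (5,4)2 5/6 ok · (5,5)2 5/6 ok · (5,7)2 4/4 ok
Row 6: (6,1)1 4/4 ok · (6,2)1 4/7 unhappy · (6,3)2 4/6 ok · (6,5)2 6/6 ok · (6,6)2 7/7 ok · (6,7)2 4/4 ok
Row 7: (7,1)1 2/2 ok · (7,3)2 2/3 ok · (7,4)2 4/4 ok · (7,5)2 4/4 ok · (7,6)2 5/5 ok · (7,7)2 3/3 ok
Unsatisfied: (1,4), (1,5), (2,5), (3,5), (4,4), (5,3), (6,2) — 7 in total.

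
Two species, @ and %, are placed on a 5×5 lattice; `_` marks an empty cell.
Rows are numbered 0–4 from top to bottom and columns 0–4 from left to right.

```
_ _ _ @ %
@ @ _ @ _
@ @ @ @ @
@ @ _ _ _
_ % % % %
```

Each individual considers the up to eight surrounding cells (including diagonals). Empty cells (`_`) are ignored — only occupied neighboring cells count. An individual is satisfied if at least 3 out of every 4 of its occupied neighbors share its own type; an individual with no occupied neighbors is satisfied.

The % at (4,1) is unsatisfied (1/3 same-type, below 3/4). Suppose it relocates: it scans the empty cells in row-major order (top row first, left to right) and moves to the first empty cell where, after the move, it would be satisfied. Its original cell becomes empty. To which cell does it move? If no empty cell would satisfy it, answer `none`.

none

Vacating (4,1). Empty cells in order:
  (0,0): 0/2 same-type → still unsatisfied.
  (0,1): 0/2 same-type → still unsatisfied.
  (0,2): 0/3 same-type → still unsatisfied.
  (1,2): 0/6 same-type → still unsatisfied.
  (1,4): 1/5 same-type → still unsatisfied.
  (3,2): 2/6 same-type → still unsatisfied.
  (3,3): 3/6 same-type → still unsatisfied.
  (3,4): 2/4 same-type → still unsatisfied.
  (4,0): 0/2 same-type → still unsatisfied.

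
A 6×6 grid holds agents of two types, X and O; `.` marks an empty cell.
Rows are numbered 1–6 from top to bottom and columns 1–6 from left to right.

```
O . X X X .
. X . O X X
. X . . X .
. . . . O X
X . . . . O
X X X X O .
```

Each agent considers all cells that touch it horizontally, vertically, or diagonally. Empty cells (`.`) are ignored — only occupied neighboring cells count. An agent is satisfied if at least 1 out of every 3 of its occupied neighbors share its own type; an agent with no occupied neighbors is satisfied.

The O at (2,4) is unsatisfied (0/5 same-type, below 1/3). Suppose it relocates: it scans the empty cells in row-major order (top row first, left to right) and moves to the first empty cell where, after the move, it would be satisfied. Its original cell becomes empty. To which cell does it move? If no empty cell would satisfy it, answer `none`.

Vacating (2,4). Empty cells in order:
  (1,2): 1/3 same-type → satisfied — stop here.

(1,2)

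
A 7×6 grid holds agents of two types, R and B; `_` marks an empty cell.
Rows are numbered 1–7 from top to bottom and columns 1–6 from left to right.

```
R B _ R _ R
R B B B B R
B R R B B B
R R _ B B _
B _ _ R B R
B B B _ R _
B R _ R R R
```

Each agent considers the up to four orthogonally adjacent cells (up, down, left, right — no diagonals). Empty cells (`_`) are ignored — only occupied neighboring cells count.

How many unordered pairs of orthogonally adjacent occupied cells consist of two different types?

Scan each occupied cell's neighbors to the right and below so each pair is counted once.
From row 1: 2 unlike of 5 pairs (running 2/5).
From row 2: 6 unlike of 11 pairs (running 8/16).
From row 3: 3 unlike of 9 pairs (running 11/25).
From row 4: 2 unlike of 5 pairs (running 13/30).
From row 5: 3 unlike of 4 pairs (running 16/34).
From row 6: 1 unlike of 5 pairs (running 17/39).
From row 7: 1 unlike of 3 pairs (running 18/42).
Total adjacent occupied pairs: 42; unlike-type pairs: 18.

18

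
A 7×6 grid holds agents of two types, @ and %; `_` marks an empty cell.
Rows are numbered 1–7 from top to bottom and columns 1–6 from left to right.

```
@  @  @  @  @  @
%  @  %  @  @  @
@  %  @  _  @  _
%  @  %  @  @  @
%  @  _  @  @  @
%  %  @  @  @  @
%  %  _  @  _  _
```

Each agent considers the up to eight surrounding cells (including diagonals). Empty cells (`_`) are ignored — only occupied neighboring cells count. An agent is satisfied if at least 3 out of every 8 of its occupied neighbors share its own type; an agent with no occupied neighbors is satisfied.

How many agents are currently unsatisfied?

4

(1,1)@ 2/3 ✓
(1,2)@ 3/5 ✓
(1,3)@ 4/5 ✓
(1,4)@ 4/5 ✓
(1,5)@ 5/5 ✓
(1,6)@ 3/3 ✓
(2,1)% 1/5 ✗
(2,2)@ 5/8 ✓
(2,3)% 1/7 ✗
(2,4)@ 6/7 ✓
(2,5)@ 6/6 ✓
(2,6)@ 4/4 ✓
(3,1)@ 2/5 ✓
(3,2)% 4/8 ✓
(3,3)@ 4/7 ✓
(3,5)@ 6/6 ✓
(4,1)% 2/5 ✓
(4,2)@ 3/7 ✓
(4,3)% 1/6 ✗
(4,4)@ 5/6 ✓
(4,5)@ 6/6 ✓
(4,6)@ 4/4 ✓
(5,1)% 3/5 ✓
(5,2)@ 2/7 ✗
(5,4)@ 6/7 ✓
(5,5)@ 8/8 ✓
(5,6)@ 5/5 ✓
(6,1)% 4/5 ✓
(6,2)% 4/6 ✓
(6,3)@ 4/6 ✓
(6,4)@ 5/5 ✓
(6,5)@ 6/6 ✓
(6,6)@ 3/3 ✓
(7,1)% 3/3 ✓
(7,2)% 3/4 ✓
(7,4)@ 3/3 ✓
Unsatisfied: (2,1), (2,3), (4,3), (5,2) — 4 in total.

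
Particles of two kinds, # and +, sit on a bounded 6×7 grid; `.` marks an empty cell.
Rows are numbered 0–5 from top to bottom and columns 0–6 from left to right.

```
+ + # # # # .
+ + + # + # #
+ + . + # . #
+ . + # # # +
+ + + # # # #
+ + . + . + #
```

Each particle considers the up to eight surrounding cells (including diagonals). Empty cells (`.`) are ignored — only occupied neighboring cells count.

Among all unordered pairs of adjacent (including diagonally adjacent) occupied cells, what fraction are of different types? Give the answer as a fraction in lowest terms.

Scan each occupied cell's neighbors to the right and below (and the two forward diagonals) so each pair is counted once.
From row 0: 7 unlike of 22 pairs (running 7/22).
From row 1: 5 unlike of 19 pairs (running 12/41).
From row 2: 4 unlike of 13 pairs (running 16/54).
From row 3: 6 unlike of 20 pairs (running 22/74).
From row 4: 6 unlike of 19 pairs (running 28/93).
From row 5: 1 unlike of 2 pairs (running 29/95).
Total adjacent occupied pairs: 95; unlike-type pairs: 29.
29/95 is already in lowest terms.

29/95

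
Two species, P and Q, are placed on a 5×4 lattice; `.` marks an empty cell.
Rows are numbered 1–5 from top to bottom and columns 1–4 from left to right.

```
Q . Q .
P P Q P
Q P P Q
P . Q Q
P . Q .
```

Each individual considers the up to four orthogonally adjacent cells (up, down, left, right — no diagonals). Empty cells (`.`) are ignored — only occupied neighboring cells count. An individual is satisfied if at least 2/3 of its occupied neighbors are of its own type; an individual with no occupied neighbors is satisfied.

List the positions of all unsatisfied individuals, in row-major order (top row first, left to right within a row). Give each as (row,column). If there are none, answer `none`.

Row 1: (1,1)Q 0/1 unhappy · (1,3)Q 1/1 ok
Row 2: (2,1)P 1/3 unhappy · (2,2)P 2/3 ok · (2,3)Q 1/4 unhappy · (2,4)P 0/2 unhappy
Row 3: (3,1)Q 0/3 unhappy · (3,2)P 2/3 ok · (3,3)P 1/4 unhappy · (3,4)Q 1/3 unhappy
Row 4: (4,1)P 1/2 unhappy · (4,3)Q 2/3 ok · (4,4)Q 2/2 ok
Row 5: (5,1)P 1/1 ok · (5,3)Q 1/1 ok

(1,1), (2,1), (2,3), (2,4), (3,1), (3,3), (3,4), (4,1)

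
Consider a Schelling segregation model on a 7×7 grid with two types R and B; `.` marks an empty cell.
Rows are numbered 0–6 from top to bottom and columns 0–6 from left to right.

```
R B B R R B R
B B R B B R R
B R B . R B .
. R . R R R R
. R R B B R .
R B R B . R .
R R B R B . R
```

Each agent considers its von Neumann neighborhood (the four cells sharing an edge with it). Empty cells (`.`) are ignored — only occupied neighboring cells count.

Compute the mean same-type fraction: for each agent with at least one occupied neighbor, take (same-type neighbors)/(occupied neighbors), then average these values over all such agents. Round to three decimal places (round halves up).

(0,0)R 0/2
(0,1)B 2/3
(0,2)B 1/3
(0,3)R 1/3
(0,4)R 1/3
(0,5)B 0/3
(0,6)R 1/2
(1,0)B 2/3
(1,1)B 2/4
(1,2)R 0/4
(1,3)B 1/3
(1,4)B 1/4
(1,5)R 1/4
(1,6)R 2/2
(2,0)B 1/2
(2,1)R 1/4
(2,2)B 0/2
(2,4)R 1/3
(2,5)B 0/3
(3,1)R 2/2
(3,3)R 1/2
(3,4)R 3/4
(3,5)R 3/4
(3,6)R 1/1
(4,1)R 2/3
(4,2)R 2/3
(4,3)B 2/4
(4,4)B 1/3
(4,5)R 2/3
(5,0)R 1/2
(5,1)B 0/4
(5,2)R 1/4
(5,3)B 1/3
(5,5)R 1/1
(6,0)R 2/2
(6,1)R 1/3
(6,2)B 0/3
(6,3)R 0/3
(6,4)B 0/1
(6,6)R — no occupied neighbors
Sum over 39 agents: 0/2 + 2/3 + 1/3 + 1/3 + 1/3 + 0/3 + 1/2 + 2/3 + 2/4 + 0/4 + 1/3 + 1/4 + 1/4 + 2/2 + 1/2 + 1/4 + 0/2 + 1/3 + 0/3 + 2/2 + 1/2 + 3/4 + 3/4 + 1/1 + 2/3 + 2/3 + 2/4 + 1/3 + 2/3 + 1/2 + 0/4 + 1/4 + 1/3 + 1/1 + 2/2 + 1/3 + 0/3 + 0/3 + 0/1 = 33/2; mean = 33/2 ÷ 39 = 11/26 = 0.423076… → 0.423.

0.423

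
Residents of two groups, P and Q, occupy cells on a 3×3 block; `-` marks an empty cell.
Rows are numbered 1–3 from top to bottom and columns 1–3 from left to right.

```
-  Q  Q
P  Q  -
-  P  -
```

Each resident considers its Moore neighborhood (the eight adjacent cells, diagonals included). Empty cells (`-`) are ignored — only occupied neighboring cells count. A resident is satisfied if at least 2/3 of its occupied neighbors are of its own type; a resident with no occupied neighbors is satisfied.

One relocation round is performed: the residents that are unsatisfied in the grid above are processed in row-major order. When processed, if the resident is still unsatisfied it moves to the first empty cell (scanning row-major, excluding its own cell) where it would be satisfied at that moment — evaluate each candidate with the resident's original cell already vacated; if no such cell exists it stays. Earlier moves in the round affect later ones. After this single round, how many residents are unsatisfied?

1

Initially unsatisfied (in order): (2,1), (2,2), (3,2).
  (2,1): no empty cell satisfies it; stays.
  (2,2) → (2,3).
  (3,2) → (3,1).
Resulting grid:
- Q Q
P - Q
P - -
Unsatisfied now: (2,1).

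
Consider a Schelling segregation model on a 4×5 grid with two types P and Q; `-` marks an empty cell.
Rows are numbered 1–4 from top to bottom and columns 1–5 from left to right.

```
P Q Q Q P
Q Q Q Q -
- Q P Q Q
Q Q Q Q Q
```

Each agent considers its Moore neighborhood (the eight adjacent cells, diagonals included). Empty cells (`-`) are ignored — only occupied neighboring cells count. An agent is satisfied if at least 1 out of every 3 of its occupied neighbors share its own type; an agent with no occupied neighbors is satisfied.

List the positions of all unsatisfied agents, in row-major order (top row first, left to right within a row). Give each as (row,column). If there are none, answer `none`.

(1,1), (1,5), (3,3)

Row 1: (1,1)P 0/3 not · (1,2)Q 4/5 satisfied · (1,3)Q 5/5 satisfied · (1,4)Q 3/4 satisfied · (1,5)P 0/2 not
Row 2: (2,1)Q 3/4 satisfied · (2,2)Q 5/7 satisfied · (2,3)Q 7/8 satisfied · (2,4)Q 5/7 satisfied
Row 3: (3,2)Q 6/7 satisfied · (3,3)P 0/8 not · (3,4)Q 6/7 satisfied · (3,5)Q 4/4 satisfied
Row 4: (4,1)Q 2/2 satisfied · (4,2)Q 3/4 satisfied · (4,3)Q 4/5 satisfied · (4,4)Q 4/5 satisfied · (4,5)Q 3/3 satisfied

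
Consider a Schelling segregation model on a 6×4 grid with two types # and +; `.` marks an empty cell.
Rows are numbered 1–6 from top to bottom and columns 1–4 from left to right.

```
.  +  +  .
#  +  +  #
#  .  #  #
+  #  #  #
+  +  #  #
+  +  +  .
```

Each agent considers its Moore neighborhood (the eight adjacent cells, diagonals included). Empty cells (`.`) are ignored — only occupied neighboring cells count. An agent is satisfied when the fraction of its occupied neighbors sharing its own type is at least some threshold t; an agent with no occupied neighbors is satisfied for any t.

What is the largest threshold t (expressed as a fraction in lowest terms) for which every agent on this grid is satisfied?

(1,2)+ 3/4
(1,3)+ 3/4
(2,1)# 1/3
(2,2)+ 3/6
(2,3)+ 3/6
(2,4)# 2/4
(3,1)# 2/4
(3,3)# 5/7
(3,4)# 4/5
(4,1)+ 2/4
(4,2)# 4/7
(4,3)# 6/7
(4,4)# 5/5
(5,1)+ 4/5
(5,2)+ 5/8
(5,3)# 4/7
(5,4)# 3/4
(6,1)+ 3/3
(6,2)+ 4/5
(6,3)+ 2/4
The smallest same-type fraction is 1/3 at (2,1), which reduces to 1/3. Any threshold above that leaves this agent unsatisfied.

1/3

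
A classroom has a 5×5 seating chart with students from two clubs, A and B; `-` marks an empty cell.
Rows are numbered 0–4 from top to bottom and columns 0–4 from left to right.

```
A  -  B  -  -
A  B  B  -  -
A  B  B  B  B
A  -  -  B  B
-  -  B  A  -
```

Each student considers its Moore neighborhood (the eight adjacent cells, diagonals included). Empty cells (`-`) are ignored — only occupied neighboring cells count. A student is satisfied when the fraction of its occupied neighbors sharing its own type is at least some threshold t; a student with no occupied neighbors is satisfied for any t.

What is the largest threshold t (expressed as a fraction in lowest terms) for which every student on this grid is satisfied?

0/1

(0,0)A 1/2
(0,2)B 2/2
(1,0)A 2/4
(1,1)B 4/7
(1,2)B 5/5
(2,0)A 2/4
(2,1)B 3/6
(2,2)B 5/5
(2,3)B 5/5
(2,4)B 3/3
(3,0)A 1/2
(3,3)B 5/6
(3,4)B 3/4
(4,2)B 1/2
(4,3)A 0/3
The smallest same-type fraction is 0/3 at (4,3), which reduces to 0/1. Any threshold above that leaves this student unsatisfied.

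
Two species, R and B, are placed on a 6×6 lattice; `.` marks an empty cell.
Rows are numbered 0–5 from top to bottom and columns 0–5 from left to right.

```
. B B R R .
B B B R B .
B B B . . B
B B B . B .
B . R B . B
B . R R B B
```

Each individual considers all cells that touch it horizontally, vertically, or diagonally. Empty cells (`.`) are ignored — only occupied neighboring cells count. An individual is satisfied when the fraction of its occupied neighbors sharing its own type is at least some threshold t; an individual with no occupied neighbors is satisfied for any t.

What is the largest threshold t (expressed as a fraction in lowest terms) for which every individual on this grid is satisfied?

(0,1)B 4/4
(0,2)B 3/5
(0,3)R 2/5
(0,4)R 2/3
(1,0)B 4/4
(1,1)B 7/7
(1,2)B 5/7
(1,3)R 2/6
(1,4)B 1/4
(2,0)B 5/5
(2,1)B 8/8
(2,2)B 5/6
(2,5)B 2/2
(3,0)B 4/4
(3,1)B 6/7
(3,2)B 4/5
(3,4)B 3/3
(4,0)B 3/3
(4,2)R 2/5
(4,3)B 3/6
(4,5)B 3/3
(5,0)B 1/1
(5,2)R 2/3
(5,3)R 2/4
(5,4)B 3/4
(5,5)B 2/2
The smallest same-type fraction is 1/4 at (1,4), which reduces to 1/4. Any threshold above that leaves this individual unsatisfied.

1/4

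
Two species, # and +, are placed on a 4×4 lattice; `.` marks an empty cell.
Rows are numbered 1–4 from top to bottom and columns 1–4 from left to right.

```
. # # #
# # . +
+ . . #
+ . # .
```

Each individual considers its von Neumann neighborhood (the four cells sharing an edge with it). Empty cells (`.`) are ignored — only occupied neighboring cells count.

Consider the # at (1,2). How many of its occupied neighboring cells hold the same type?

2

Occupied neighbors of (1,2): (2,2)=#, (1,3)=#.
Same type (#): 2 of 2.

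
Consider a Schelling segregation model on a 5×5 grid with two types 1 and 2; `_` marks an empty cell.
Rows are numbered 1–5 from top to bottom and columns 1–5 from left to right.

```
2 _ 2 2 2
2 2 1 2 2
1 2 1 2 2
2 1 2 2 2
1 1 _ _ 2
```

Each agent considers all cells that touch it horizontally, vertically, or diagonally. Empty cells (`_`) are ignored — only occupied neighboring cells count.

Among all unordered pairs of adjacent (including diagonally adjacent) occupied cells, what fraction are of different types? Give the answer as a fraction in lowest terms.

11/29

Scan each occupied cell's neighbors to the right and below (and the two forward diagonals) so each pair is counted once.
From row 1: 2 unlike of 12 pairs (running 2/12).
From row 2: 8 unlike of 17 pairs (running 10/29).
From row 3: 7 unlike of 17 pairs (running 17/46).
From row 4: 5 unlike of 11 pairs (running 22/57).
From row 5: 0 unlike of 1 pairs (running 22/58).
Total adjacent occupied pairs: 58; unlike-type pairs: 22.
22/58 reduces to 11/29.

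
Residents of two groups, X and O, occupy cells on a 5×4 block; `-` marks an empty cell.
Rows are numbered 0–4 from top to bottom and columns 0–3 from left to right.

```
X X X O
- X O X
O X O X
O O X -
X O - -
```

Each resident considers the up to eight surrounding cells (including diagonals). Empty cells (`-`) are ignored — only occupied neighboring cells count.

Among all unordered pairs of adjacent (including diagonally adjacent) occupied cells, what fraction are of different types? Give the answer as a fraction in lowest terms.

Scan each occupied cell's neighbors to the right and below (and the two forward diagonals) so each pair is counted once.
From row 0: 4 unlike of 11 pairs (running 4/11).
From row 1: 7 unlike of 10 pairs (running 11/21).
From row 2: 6 unlike of 11 pairs (running 17/32).
From row 3: 4 unlike of 7 pairs (running 21/39).
From row 4: 1 unlike of 1 pairs (running 22/40).
Total adjacent occupied pairs: 40; unlike-type pairs: 22.
22/40 reduces to 11/20.

11/20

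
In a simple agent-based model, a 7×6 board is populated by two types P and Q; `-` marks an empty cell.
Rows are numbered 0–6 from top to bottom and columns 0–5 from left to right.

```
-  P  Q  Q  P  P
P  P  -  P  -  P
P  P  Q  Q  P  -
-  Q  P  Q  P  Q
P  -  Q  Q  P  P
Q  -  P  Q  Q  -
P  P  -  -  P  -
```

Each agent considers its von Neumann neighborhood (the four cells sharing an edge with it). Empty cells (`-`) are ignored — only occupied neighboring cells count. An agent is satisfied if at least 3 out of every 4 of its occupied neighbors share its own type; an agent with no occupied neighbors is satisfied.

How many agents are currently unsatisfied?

Row 0: (0,1)P 1/2 not · (0,2)Q 1/2 not · (0,3)Q 1/3 not · (0,4)P 1/2 not · (0,5)P 2/2 satisfied
Row 1: (1,0)P 2/2 satisfied · (1,1)P 3/3 satisfied · (1,3)P 0/2 not · (1,5)P 1/1 satisfied
Row 2: (2,0)P 2/2 satisfied · (2,1)P 2/4 not · (2,2)Q 1/3 not · (2,3)Q 2/4 not · (2,4)P 1/2 not
Row 3: (3,1)Q 0/2 not · (3,2)P 0/4 not · (3,3)Q 2/4 not · (3,4)P 2/4 not · (3,5)Q 0/2 not
Row 4: (4,0)P 0/1 not · (4,2)Q 1/3 not · (4,3)Q 3/4 satisfied · (4,4)P 2/4 not · (4,5)P 1/2 not
Row 5: (5,0)Q 0/2 not · (5,2)P 0/2 not · (5,3)Q 2/3 not · (5,4)Q 1/3 not
Row 6: (6,0)P 1/2 not · (6,1)P 1/1 satisfied · (6,4)P 0/1 not
Unsatisfied: (0,1), (0,2), (0,3), (0,4), (1,3), (2,1), (2,2), (2,3), (2,4), (3,1), (3,2), (3,3), (3,4), (3,5), (4,0), (4,2), (4,4), (4,5), (5,0), (5,2), (5,3), (5,4), (6,0), (6,4) — 24 in total.

24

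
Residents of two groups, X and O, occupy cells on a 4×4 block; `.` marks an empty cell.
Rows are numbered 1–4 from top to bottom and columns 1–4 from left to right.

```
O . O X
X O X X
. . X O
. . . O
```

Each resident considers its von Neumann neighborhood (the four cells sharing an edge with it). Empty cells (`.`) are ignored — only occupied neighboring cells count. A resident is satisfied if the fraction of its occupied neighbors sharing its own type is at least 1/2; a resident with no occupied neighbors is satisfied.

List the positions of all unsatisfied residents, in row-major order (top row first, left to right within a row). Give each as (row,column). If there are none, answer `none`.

(1,1), (1,3), (2,1), (2,2), (3,4)

Row 1: (1,1)O 0/1 unhappy · (1,3)O 0/2 unhappy · (1,4)X 1/2 ok
Row 2: (2,1)X 0/2 unhappy · (2,2)O 0/2 unhappy · (2,3)X 2/4 ok · (2,4)X 2/3 ok
Row 3: (3,3)X 1/2 ok · (3,4)O 1/3 unhappy
Row 4: (4,4)O 1/1 ok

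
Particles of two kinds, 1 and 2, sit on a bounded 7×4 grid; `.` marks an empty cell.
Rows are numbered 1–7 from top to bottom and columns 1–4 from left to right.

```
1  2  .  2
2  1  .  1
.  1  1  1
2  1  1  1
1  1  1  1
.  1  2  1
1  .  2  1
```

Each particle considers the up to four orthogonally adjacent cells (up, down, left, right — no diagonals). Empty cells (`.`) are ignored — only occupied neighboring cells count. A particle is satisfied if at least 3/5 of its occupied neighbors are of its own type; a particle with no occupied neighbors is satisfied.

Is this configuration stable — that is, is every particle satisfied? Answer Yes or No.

(1,1)1 0/2 ✗
(1,2)2 0/2 ✗
(1,4)2 0/1 ✗
(2,1)2 0/2 ✗
(2,2)1 1/3 ✗
(2,4)1 1/2 ✗
(3,2)1 3/3 ✓
(3,3)1 3/3 ✓
(3,4)1 3/3 ✓
(4,1)2 0/2 ✗
(4,2)1 3/4 ✓
(4,3)1 4/4 ✓
(4,4)1 3/3 ✓
(5,1)1 1/2 ✗
(5,2)1 4/4 ✓
(5,3)1 3/4 ✓
(5,4)1 3/3 ✓
(6,2)1 1/2 ✗
(6,3)2 1/4 ✗
(6,4)1 2/3 ✓
(7,1)1 0/0 ✓
(7,3)2 1/2 ✗
(7,4)1 1/2 ✗
For instance (1,1) has only 0/2 same-type neighbors, below 3/5.

No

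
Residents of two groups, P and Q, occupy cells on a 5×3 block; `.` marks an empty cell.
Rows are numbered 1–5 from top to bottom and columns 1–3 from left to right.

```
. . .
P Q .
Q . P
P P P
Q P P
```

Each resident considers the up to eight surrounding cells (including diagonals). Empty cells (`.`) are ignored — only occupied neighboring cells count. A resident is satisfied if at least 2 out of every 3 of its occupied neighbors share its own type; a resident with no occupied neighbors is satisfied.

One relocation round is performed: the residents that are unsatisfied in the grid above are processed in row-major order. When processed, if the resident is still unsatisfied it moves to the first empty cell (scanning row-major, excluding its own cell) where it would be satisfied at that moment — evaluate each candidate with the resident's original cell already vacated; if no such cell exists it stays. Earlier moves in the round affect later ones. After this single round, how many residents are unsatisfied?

Initially unsatisfied (in order): (2,1), (2,2), (3,1), (4,1), (5,1).
  (2,1) → (3,2).
  (2,2) → (1,1).
  (3,1) → (1,2).
  (4,1): now satisfied by earlier moves; stays.
  (5,1) → (1,3).
Resulting grid:
Q Q Q
. . .
. P P
P P P
. P P
All satisfied now.

0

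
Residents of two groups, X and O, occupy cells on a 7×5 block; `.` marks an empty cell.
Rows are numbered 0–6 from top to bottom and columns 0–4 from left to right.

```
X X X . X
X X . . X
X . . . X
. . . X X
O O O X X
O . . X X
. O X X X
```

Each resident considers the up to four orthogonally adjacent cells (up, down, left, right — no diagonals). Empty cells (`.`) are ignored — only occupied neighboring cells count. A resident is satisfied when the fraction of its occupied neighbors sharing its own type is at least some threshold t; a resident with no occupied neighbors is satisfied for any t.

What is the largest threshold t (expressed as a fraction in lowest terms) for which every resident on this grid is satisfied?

0/1

Row 0: (0,0)X 2/2 · (0,1)X 3/3 · (0,2)X 1/1 · (0,4)X 1/1
Row 1: (1,0)X 3/3 · (1,1)X 2/2 · (1,4)X 2/2
Row 2: (2,0)X 1/1 · (2,4)X 2/2
Row 3: (3,3)X 2/2 · (3,4)X 3/3
Row 4: (4,0)O 2/2 · (4,1)O 2/2 · (4,2)O 1/2 · (4,3)X 3/4 · (4,4)X 3/3
Row 5: (5,0)O 1/1 · (5,3)X 3/3 · (5,4)X 3/3
Row 6: (6,1)O 0/1 · (6,2)X 1/2 · (6,3)X 3/3 · (6,4)X 2/2
The smallest same-type fraction is 0/1 at (6,1), which reduces to 0/1. Any threshold above that leaves this resident unsatisfied.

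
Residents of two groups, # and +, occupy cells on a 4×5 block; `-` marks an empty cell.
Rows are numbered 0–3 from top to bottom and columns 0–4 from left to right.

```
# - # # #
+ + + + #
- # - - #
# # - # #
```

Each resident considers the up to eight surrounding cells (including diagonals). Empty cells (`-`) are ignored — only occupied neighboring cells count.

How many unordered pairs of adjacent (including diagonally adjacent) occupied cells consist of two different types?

Scan each occupied cell's neighbors to the right and below (and the two forward diagonals) so each pair is counted once.
Row 0: #(0,0)–+(1,0)≠ #(0,0)–+(1,1)≠ #(0,2)–#(0,3)= #(0,2)–+(1,2)≠ #(0,2)–+(1,3)≠ #(0,2)–+(1,1)≠ #(0,3)–#(0,4)= #(0,3)–+(1,3)≠ #(0,3)–#(1,4)= #(0,3)–+(1,2)≠ #(0,4)–#(1,4)= #(0,4)–+(1,3)≠  → 8/12 unlike.
Row 1: +(1,0)–+(1,1)= +(1,0)–#(2,1)≠ +(1,1)–+(1,2)= +(1,1)–#(2,1)≠ +(1,2)–+(1,3)= +(1,2)–#(2,1)≠ +(1,3)–#(1,4)≠ +(1,3)–#(2,4)≠ #(1,4)–#(2,4)=  → 5/9 unlike.
Row 2: #(2,1)–#(3,1)= #(2,1)–#(3,0)= #(2,4)–#(3,4)= #(2,4)–#(3,3)=  → 0/4 unlike.
Row 3: #(3,0)–#(3,1)= #(3,3)–#(3,4)=  → 0/2 unlike.
Total adjacent occupied pairs: 27; unlike-type pairs: 13.

13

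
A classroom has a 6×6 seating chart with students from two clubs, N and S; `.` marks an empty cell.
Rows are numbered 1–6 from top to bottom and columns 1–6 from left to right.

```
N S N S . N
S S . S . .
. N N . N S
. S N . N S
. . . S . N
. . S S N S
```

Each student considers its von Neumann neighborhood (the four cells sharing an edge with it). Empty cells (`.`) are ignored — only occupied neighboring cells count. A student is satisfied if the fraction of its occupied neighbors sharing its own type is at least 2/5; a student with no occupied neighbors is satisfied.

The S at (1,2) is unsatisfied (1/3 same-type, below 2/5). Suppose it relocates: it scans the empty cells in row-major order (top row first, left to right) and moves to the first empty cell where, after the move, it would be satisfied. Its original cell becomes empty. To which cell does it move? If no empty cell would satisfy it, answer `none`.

(1,5)

Vacating (1,2). Empty cells in order:
  (1,5): 1/2 same-type → satisfied — stop here.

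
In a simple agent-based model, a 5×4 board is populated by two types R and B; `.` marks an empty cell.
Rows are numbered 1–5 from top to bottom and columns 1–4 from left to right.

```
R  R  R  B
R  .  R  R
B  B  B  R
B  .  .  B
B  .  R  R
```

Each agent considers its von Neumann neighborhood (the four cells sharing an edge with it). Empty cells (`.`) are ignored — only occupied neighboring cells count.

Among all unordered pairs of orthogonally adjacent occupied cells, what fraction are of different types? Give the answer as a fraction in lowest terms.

7/18

Scan each occupied cell's neighbors to the right and below so each pair is counted once.
Row 1: R(1,1)–R(1,2)= R(1,1)–R(2,1)= R(1,2)–R(1,3)= R(1,3)–B(1,4)≠ R(1,3)–R(2,3)= B(1,4)–R(2,4)≠  → 2/6 unlike.
Row 2: R(2,1)–B(3,1)≠ R(2,3)–R(2,4)= R(2,3)–B(3,3)≠ R(2,4)–R(3,4)=  → 2/4 unlike.
Row 3: B(3,1)–B(3,2)= B(3,1)–B(4,1)= B(3,2)–B(3,3)= B(3,3)–R(3,4)≠ R(3,4)–B(4,4)≠  → 2/5 unlike.
Row 4: B(4,1)–B(5,1)= B(4,4)–R(5,4)≠  → 1/2 unlike.
Row 5: R(5,3)–R(5,4)=  → 0/1 unlike.
Total adjacent occupied pairs: 18; unlike-type pairs: 7.
7/18 is already in lowest terms.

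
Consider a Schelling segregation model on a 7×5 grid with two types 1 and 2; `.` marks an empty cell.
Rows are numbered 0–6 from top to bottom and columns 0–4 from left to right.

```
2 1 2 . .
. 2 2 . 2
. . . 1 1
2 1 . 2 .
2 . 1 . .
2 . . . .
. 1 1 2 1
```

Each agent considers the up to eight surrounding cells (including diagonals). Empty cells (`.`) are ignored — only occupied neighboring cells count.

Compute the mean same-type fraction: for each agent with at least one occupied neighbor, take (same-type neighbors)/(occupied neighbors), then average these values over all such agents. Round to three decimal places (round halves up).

0.361

Row 0: (0,0)2 1/2 · (0,1)1 0/4 · (0,2)2 2/3
Row 1: (1,1)2 3/4 · (1,2)2 2/4 · (1,4)2 0/2
Row 2: (2,3)1 1/4 · (2,4)1 1/3
Row 3: (3,0)2 1/2 · (3,1)1 1/3 · (3,3)2 0/3
Row 4: (4,0)2 2/3 · (4,2)1 1/2
Row 5: (5,0)2 1/2
Row 6: (6,1)1 1/2 · (6,2)1 1/2 · (6,3)2 0/2 · (6,4)1 0/1
Sum over 18 agents: 1/2 + 0/4 + 2/3 + 3/4 + 2/4 + 0/2 + 1/4 + 1/3 + 1/2 + 1/3 + 0/3 + 2/3 + 1/2 + 1/2 + 1/2 + 1/2 + 0/2 + 0/1 = 13/2; mean = 13/2 ÷ 18 = 13/36 = 0.361111… → 0.361.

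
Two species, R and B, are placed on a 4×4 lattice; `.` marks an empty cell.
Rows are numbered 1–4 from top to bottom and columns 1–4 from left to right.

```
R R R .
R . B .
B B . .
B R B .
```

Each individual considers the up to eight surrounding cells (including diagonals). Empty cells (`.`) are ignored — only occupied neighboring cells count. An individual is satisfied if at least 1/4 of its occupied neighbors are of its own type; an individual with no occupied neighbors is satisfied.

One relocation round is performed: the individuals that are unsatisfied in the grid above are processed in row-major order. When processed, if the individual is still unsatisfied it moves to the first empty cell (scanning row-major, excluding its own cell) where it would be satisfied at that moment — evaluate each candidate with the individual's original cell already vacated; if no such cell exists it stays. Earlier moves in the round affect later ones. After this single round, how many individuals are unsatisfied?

0

Initially unsatisfied (in order): (4,2).
  (4,2) → (1,4).
Resulting grid:
R R R R
R . B .
B B . .
B . B .
All satisfied now.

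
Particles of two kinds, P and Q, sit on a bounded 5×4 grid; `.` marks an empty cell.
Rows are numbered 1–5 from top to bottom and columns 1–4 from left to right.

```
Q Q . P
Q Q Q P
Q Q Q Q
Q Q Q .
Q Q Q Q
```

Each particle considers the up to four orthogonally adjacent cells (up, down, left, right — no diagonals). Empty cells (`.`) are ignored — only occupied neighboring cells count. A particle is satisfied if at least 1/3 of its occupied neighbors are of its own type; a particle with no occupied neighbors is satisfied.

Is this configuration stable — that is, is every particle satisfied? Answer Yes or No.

Row 1: (1,1)Q 2/2 ok · (1,2)Q 2/2 ok · (1,4)P 1/1 ok
Row 2: (2,1)Q 3/3 ok · (2,2)Q 4/4 ok · (2,3)Q 2/3 ok · (2,4)P 1/3 ok
Row 3: (3,1)Q 3/3 ok · (3,2)Q 4/4 ok · (3,3)Q 4/4 ok · (3,4)Q 1/2 ok
Row 4: (4,1)Q 3/3 ok · (4,2)Q 4/4 ok · (4,3)Q 3/3 ok
Row 5: (5,1)Q 2/2 ok · (5,2)Q 3/3 ok · (5,3)Q 3/3 ok · (5,4)Q 1/1 ok
All meet the threshold, so the configuration is stable.

Yes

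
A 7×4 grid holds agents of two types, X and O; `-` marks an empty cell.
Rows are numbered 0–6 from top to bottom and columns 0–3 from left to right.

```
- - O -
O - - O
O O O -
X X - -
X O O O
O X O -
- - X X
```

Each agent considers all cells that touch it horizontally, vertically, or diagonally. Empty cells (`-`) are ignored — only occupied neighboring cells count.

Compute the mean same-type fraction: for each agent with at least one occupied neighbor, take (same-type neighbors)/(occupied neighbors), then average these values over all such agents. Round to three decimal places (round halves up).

0.613

(0,2)O 1/1
(1,0)O 2/2
(1,3)O 2/2
(2,0)O 2/4
(2,1)O 3/5
(2,2)O 2/3
(3,0)X 2/5
(3,1)X 2/7
(4,0)X 3/5
(4,1)O 3/7
(4,2)O 3/5
(4,3)O 2/2
(5,0)O 1/3
(5,1)X 2/6
(5,2)O 3/6
(6,2)X 2/3
(6,3)X 1/2
Sum over 17 agents: 1/1 + 2/2 + 2/2 + 2/4 + 3/5 + 2/3 + 2/5 + 2/7 + 3/5 + 3/7 + 3/5 + 2/2 + 1/3 + 2/6 + 3/6 + 2/3 + 1/2 = 729/70; mean = 729/70 ÷ 17 = 729/1190 = 0.612605… → 0.613.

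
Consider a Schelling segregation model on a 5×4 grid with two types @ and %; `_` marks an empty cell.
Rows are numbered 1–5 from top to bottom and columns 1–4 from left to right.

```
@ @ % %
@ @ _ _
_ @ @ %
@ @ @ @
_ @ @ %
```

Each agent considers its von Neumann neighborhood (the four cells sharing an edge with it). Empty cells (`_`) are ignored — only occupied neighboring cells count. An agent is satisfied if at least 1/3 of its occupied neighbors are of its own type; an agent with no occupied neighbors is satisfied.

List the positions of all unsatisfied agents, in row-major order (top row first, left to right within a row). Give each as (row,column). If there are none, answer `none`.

Row 1: (1,1)@ 2/2 satisfied · (1,2)@ 2/3 satisfied · (1,3)% 1/2 satisfied · (1,4)% 1/1 satisfied
Row 2: (2,1)@ 2/2 satisfied · (2,2)@ 3/3 satisfied
Row 3: (3,2)@ 3/3 satisfied · (3,3)@ 2/3 satisfied · (3,4)% 0/2 not
Row 4: (4,1)@ 1/1 satisfied · (4,2)@ 4/4 satisfied · (4,3)@ 4/4 satisfied · (4,4)@ 1/3 satisfied
Row 5: (5,2)@ 2/2 satisfied · (5,3)@ 2/3 satisfied · (5,4)% 0/2 not

(3,4), (5,4)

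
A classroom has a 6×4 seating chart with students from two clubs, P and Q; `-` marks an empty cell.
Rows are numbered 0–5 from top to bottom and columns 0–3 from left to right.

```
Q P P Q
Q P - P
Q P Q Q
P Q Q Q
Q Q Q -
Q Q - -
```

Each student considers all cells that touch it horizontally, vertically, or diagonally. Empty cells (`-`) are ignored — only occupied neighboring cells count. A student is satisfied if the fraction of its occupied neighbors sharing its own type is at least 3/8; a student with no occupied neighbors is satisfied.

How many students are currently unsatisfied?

5

Row 0: (0,0)Q 1/3 not · (0,1)P 2/4 satisfied · (0,2)P 3/4 satisfied · (0,3)Q 0/2 not
Row 1: (1,0)Q 2/5 satisfied · (1,1)P 3/7 satisfied · (1,3)P 1/4 not
Row 2: (2,0)Q 2/5 satisfied · (2,1)P 2/7 not · (2,2)Q 4/7 satisfied · (2,3)Q 3/4 satisfied
Row 3: (3,0)P 1/5 not · (3,1)Q 6/8 satisfied · (3,2)Q 6/7 satisfied · (3,3)Q 4/4 satisfied
Row 4: (4,0)Q 4/5 satisfied · (4,1)Q 6/7 satisfied · (4,2)Q 5/5 satisfied
Row 5: (5,0)Q 3/3 satisfied · (5,1)Q 4/4 satisfied
Unsatisfied: (0,0), (0,3), (1,3), (2,1), (3,0) — 5 in total.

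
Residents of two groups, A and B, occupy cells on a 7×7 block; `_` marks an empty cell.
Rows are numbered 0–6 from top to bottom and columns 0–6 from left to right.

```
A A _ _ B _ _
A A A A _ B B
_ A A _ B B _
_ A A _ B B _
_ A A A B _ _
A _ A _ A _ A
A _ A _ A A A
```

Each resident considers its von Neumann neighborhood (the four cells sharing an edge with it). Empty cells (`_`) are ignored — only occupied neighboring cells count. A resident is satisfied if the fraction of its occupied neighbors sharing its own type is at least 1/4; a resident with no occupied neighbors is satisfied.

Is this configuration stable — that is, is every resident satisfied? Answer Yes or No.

Yes

(0,0)A 2/2 ✓
(0,1)A 2/2 ✓
(0,4)B 0/0 ✓
(1,0)A 2/2 ✓
(1,1)A 4/4 ✓
(1,2)A 3/3 ✓
(1,3)A 1/1 ✓
(1,5)B 2/2 ✓
(1,6)B 1/1 ✓
(2,1)A 3/3 ✓
(2,2)A 3/3 ✓
(2,4)B 2/2 ✓
(2,5)B 3/3 ✓
(3,1)A 3/3 ✓
(3,2)A 3/3 ✓
(3,4)B 3/3 ✓
(3,5)B 2/2 ✓
(4,1)A 2/2 ✓
(4,2)A 4/4 ✓
(4,3)A 1/2 ✓
(4,4)B 1/3 ✓
(5,0)A 1/1 ✓
(5,2)A 2/2 ✓
(5,4)A 1/2 ✓
(5,6)A 1/1 ✓
(6,0)A 1/1 ✓
(6,2)A 1/1 ✓
(6,4)A 2/2 ✓
(6,5)A 2/2 ✓
(6,6)A 2/2 ✓
All meet the threshold, so the configuration is stable.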